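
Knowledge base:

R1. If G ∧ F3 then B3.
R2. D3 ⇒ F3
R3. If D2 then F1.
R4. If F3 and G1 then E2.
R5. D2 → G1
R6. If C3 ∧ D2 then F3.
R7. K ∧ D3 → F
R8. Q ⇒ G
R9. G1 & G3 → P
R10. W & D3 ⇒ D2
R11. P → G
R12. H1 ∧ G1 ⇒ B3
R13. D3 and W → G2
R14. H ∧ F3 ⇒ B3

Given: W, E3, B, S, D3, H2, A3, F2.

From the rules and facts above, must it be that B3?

Forward chaining from the given facts derives: F3, D2, G2, F1, G1, E2.
Rules concluding B3: R1 needs G; R12 needs H1; R14 needs H — none of these are established.

No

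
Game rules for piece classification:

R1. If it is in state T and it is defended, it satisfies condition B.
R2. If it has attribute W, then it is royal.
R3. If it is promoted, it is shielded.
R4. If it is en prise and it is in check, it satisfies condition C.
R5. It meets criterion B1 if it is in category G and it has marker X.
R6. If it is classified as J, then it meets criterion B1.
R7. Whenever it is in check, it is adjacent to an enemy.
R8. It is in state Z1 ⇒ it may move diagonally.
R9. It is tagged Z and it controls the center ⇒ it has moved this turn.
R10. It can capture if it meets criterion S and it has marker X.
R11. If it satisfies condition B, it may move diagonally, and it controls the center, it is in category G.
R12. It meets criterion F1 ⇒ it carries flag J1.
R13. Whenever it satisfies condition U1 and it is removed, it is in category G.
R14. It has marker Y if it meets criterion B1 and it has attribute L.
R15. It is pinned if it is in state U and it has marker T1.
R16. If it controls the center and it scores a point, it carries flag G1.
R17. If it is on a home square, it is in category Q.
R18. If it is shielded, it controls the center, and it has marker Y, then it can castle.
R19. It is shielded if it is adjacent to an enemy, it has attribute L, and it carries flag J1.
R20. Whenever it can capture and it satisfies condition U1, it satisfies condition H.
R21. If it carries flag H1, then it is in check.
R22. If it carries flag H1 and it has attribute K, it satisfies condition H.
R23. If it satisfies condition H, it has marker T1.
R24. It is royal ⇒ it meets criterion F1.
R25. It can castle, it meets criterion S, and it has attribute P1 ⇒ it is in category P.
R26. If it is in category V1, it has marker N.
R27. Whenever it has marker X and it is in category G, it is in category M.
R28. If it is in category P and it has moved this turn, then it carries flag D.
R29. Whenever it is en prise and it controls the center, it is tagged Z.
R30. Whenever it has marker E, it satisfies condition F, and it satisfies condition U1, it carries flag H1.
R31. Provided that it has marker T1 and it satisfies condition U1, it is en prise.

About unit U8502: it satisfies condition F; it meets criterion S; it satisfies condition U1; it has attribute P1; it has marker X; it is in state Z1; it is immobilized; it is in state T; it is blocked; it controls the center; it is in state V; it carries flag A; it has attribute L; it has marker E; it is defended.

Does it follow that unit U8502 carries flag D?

No

Forward chaining from the given facts derives: satisfies condition B, may move diagonally, can capture, is in category G, satisfies condition H, has marker T1, is in category M, carries flag H1, is en prise, meets criterion B1, has marker Y, is in check, is tagged Z, satisfies condition C, is adjacent to an enemy, has moved this turn.
The only rule concluding "it carries flag D" is R28, which needs "it is in category P"; that is never established.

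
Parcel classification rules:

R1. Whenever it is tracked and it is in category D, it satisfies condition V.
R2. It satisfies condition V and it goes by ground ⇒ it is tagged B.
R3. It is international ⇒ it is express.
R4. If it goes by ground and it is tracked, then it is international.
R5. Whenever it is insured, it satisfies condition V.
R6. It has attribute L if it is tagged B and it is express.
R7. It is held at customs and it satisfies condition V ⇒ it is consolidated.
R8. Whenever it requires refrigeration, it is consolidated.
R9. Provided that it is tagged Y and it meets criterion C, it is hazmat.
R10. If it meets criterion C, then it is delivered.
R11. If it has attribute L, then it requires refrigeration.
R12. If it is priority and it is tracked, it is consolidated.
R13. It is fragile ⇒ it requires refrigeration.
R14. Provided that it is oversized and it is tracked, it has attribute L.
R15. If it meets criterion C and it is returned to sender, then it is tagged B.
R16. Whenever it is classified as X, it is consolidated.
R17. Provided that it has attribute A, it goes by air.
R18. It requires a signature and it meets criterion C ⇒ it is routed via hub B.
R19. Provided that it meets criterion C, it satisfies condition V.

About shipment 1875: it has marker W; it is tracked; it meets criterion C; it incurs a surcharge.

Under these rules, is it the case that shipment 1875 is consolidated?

Forward chaining from the given facts derives: is delivered, satisfies condition V.
Rules concluding "it is consolidated": R7 needs "it is held at customs"; R8 needs "it requires refrigeration"; R12 needs "it is priority"; R16 needs "it is classified as X" — none of these are established.

No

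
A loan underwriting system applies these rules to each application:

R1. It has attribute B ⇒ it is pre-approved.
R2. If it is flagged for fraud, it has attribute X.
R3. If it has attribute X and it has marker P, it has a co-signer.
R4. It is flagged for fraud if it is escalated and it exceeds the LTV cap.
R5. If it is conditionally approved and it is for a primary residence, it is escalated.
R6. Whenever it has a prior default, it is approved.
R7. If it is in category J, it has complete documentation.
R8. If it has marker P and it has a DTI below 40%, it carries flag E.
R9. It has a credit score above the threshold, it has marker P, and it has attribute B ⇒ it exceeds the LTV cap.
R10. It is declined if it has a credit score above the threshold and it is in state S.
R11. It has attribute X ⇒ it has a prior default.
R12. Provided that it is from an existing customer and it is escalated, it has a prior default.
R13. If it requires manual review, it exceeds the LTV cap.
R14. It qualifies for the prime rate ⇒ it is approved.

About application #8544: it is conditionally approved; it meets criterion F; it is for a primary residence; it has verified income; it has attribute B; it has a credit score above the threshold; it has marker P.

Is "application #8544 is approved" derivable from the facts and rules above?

By R5 (it is conditionally approved, it is for a primary residence): it is escalated.
By R9 (it has a credit score above the threshold, it has marker P, it has attribute B): it exceeds the LTV cap.
By R4 (it is escalated, it exceeds the LTV cap): it is flagged for fraud.
By R2 (it is flagged for fraud): it has attribute X.
By R11 (it has attribute X): it has a prior default.
By R6 (it has a prior default): it is approved.

Yes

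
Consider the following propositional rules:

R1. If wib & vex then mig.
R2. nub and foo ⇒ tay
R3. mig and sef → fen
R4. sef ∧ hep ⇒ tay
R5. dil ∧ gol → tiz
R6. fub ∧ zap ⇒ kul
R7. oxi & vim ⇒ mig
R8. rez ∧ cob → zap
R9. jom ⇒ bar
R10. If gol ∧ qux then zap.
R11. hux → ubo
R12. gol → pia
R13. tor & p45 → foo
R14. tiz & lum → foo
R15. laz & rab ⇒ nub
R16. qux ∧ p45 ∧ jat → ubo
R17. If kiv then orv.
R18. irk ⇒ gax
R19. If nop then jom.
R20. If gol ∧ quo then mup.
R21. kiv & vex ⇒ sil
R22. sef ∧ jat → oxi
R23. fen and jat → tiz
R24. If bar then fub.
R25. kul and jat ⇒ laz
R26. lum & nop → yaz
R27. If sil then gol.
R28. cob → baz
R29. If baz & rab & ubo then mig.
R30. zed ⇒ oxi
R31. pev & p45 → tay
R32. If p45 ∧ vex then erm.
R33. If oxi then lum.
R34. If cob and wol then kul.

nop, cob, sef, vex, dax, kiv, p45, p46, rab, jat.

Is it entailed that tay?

No

Forward chaining from the given facts derives: orv, jom, sil, oxi, gol, baz, erm, lum, bar, pia, fub, yaz.
Rules concluding tay: R2 needs nub; R4 needs hep; R31 needs pev — none of these are established.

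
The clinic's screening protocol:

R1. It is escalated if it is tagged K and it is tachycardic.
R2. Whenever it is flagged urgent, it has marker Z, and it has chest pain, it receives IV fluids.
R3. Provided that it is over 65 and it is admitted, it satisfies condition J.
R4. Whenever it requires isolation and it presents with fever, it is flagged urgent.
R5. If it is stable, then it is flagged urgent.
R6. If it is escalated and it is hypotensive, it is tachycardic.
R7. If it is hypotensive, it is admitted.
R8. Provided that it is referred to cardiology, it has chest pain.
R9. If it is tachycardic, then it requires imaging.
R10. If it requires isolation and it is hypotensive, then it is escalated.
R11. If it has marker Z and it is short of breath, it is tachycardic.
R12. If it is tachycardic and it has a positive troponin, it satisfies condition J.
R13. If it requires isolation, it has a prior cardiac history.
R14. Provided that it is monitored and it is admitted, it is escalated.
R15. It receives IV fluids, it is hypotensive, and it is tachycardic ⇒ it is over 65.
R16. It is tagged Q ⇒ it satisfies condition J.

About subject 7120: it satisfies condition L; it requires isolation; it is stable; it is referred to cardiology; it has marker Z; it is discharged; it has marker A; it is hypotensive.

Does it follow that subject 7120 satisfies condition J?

By R5 (it is stable): it is flagged urgent.
By R7 (it is hypotensive): it is admitted.
By R8 (it is referred to cardiology): it has chest pain.
By R10 (it requires isolation, it is hypotensive): it is escalated.
By R2 (it is flagged urgent, it has marker Z, it has chest pain): it receives IV fluids.
By R6 (it is escalated, it is hypotensive): it is tachycardic.
By R15 (it receives IV fluids, it is hypotensive, it is tachycardic): it is over 65.
By R3 (it is over 65, it is admitted): it satisfies condition J.

Yes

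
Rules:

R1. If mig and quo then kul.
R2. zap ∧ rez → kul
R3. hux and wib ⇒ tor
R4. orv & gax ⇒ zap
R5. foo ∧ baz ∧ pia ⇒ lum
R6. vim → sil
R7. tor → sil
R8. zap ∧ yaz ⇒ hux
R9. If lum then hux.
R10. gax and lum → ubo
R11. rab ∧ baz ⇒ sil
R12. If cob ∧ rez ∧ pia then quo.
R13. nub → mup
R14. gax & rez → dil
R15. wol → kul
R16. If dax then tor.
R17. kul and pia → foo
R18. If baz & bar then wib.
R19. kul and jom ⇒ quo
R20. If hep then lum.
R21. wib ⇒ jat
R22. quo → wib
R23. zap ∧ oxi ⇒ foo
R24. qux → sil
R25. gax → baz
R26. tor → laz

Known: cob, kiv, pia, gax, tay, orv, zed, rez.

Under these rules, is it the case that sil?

zap  (by R4: orv, gax)
quo  (by R12: cob, rez, pia)
wib  (by R22: quo)
baz  (by R25: gax)
kul  (by R2: zap, rez)
foo  (by R17: kul, pia)
lum  (by R5: foo, baz, pia)
hux  (by R9: lum)
tor  (by R3: hux, wib)
sil  (by R7: tor)

Yes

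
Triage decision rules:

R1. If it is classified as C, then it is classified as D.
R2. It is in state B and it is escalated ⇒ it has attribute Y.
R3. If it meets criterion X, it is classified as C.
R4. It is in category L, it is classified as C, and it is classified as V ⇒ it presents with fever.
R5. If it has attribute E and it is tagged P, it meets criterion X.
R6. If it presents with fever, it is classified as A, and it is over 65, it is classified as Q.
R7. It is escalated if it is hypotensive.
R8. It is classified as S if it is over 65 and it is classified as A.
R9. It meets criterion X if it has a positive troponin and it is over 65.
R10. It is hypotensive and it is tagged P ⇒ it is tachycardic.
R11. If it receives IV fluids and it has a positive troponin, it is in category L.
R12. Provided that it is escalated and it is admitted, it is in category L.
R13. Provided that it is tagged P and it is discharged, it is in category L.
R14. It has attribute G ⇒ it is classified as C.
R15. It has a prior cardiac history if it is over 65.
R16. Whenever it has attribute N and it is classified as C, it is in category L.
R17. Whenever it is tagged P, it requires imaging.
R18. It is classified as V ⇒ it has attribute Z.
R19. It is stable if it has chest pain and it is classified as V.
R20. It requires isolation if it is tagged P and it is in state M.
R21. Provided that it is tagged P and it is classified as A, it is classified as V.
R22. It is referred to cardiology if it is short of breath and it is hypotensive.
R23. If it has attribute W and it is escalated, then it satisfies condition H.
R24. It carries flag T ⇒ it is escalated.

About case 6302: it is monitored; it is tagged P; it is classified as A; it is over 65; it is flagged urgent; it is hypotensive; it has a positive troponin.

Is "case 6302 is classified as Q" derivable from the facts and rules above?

Forward chaining from the given facts derives: is escalated, is classified as S, meets criterion X, is tachycardic, has a prior cardiac history, requires imaging, is classified as V, is classified as C, has attribute Z, is classified as D.
The only rule concluding "it is classified as Q" is R6, which needs "it presents with fever"; that is never established.

No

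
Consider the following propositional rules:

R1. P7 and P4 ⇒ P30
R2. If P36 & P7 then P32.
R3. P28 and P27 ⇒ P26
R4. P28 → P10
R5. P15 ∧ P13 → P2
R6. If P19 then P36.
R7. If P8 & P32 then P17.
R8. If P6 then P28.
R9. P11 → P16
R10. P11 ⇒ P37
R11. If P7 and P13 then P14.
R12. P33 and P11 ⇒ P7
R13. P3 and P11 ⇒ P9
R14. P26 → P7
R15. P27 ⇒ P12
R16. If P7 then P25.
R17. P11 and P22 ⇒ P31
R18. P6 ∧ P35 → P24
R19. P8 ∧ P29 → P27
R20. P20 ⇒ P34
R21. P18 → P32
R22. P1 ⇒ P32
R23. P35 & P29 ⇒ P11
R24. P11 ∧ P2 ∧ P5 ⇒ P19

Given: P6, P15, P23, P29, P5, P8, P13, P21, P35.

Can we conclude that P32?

Yes

P2  (by R5: P15, P13)
P28  (by R8: P6)
P27  (by R19: P8, P29)
P11  (by R23: P35, P29)
P19  (by R24: P11, P2, P5)
P26  (by R3: P28, P27)
P36  (by R6: P19)
P7  (by R14: P26)
P32  (by R2: P36, P7)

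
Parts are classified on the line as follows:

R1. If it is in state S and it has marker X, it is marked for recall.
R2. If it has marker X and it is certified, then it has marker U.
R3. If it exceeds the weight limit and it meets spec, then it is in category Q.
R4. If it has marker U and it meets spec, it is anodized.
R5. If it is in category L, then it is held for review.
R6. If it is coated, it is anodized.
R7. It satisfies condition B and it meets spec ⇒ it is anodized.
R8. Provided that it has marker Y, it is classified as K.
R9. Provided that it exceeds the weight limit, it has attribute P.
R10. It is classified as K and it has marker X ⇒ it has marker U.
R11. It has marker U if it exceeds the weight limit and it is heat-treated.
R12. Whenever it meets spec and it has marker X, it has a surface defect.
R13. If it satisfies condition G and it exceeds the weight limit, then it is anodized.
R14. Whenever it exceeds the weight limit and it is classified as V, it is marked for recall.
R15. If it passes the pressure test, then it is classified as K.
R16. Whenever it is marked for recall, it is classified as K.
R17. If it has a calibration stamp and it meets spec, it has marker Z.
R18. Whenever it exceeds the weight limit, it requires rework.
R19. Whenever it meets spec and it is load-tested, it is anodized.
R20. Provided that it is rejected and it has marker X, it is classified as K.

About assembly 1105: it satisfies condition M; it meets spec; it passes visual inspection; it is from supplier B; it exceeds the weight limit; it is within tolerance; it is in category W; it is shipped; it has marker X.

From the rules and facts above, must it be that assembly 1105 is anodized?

Forward chaining from the given facts derives: is in category Q, has attribute P, has a surface defect, requires rework.
Rules concluding "it is anodized": R4 needs "it has marker U"; R6 needs "it is coated"; R7 needs "it satisfies condition B"; R13 needs "it satisfies condition G"; R19 needs "it is load-tested" — none of these are established.

No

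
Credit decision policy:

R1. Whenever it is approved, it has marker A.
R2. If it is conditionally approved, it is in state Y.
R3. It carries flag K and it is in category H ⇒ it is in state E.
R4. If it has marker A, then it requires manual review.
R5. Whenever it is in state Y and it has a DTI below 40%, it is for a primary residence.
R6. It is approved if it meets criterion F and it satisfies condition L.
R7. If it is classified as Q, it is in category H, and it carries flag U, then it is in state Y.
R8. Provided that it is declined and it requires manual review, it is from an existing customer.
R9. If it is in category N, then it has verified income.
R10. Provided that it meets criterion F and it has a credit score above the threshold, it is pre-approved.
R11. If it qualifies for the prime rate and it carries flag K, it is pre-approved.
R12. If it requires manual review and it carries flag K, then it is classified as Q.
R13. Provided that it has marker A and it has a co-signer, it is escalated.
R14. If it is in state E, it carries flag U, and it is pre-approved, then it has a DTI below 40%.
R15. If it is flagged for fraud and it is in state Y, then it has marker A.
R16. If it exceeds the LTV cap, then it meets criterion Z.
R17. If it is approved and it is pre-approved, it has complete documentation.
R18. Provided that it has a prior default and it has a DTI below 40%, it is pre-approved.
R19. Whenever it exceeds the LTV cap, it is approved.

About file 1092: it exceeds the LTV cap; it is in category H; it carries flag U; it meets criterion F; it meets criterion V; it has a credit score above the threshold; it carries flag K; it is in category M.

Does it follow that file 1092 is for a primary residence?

By R3 (it carries flag K, it is in category H): it is in state E.
By R10 (it meets criterion F, it has a credit score above the threshold): it is pre-approved.
By R14 (it is in state E, it carries flag U, it is pre-approved): it has a DTI below 40%.
By R19 (it exceeds the LTV cap): it is approved.
By R1 (it is approved): it has marker A.
By R4 (it has marker A): it requires manual review.
By R12 (it requires manual review, it carries flag K): it is classified as Q.
By R7 (it is classified as Q, it is in category H, it carries flag U): it is in state Y.
By R5 (it is in state Y, it has a DTI below 40%): it is for a primary residence.

Yes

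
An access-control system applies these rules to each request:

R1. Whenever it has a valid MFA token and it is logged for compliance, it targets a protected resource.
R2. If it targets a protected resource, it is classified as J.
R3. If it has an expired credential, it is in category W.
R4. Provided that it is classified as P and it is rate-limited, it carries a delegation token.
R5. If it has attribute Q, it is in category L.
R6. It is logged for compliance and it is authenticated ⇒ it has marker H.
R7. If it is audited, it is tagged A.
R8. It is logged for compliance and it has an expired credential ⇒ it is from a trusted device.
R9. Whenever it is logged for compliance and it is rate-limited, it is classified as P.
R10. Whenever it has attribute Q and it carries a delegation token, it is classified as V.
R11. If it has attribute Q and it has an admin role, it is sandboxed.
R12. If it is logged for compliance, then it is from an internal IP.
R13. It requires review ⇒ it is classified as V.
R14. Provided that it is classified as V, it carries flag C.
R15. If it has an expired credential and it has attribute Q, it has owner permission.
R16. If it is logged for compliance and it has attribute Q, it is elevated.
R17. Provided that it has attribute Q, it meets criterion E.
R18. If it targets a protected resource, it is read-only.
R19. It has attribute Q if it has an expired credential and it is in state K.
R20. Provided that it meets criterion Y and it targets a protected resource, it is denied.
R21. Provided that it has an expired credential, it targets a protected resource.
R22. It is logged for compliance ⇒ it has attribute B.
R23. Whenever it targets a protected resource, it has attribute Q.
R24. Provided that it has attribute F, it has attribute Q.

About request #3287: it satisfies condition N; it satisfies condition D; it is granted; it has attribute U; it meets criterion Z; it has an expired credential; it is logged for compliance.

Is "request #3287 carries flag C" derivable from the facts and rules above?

No

Forward chaining from the given facts derives: is in category W, is from a trusted device, is from an internal IP, targets a protected resource, has attribute B, has attribute Q, is classified as J, is in category L, has owner permission, is elevated, meets criterion E, is read-only.
The only rule concluding "it carries flag C" is R14, which needs "it is classified as V"; that is never established.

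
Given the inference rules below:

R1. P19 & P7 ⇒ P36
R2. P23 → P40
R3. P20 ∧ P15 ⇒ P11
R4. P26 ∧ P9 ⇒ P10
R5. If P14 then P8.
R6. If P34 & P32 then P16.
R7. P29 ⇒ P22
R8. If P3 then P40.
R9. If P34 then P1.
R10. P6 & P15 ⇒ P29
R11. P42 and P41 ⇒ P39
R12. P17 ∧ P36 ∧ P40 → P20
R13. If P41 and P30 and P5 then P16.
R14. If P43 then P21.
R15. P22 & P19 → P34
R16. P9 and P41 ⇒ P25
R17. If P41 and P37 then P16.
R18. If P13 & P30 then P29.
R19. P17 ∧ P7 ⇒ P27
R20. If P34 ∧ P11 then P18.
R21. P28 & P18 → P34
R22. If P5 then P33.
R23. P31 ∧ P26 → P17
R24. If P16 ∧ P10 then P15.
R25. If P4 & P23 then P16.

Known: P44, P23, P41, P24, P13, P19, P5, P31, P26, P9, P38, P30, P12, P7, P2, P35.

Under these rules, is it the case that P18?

Yes

P36  (by R1: P19, P7)
P40  (by R2: P23)
P10  (by R4: P26, P9)
P16  (by R13: P41, P30, P5)
P29  (by R18: P13, P30)
P17  (by R23: P31, P26)
P15  (by R24: P16, P10)
P22  (by R7: P29)
P20  (by R12: P17, P36, P40)
P34  (by R15: P22, P19)
P11  (by R3: P20, P15)
P18  (by R20: P34, P11)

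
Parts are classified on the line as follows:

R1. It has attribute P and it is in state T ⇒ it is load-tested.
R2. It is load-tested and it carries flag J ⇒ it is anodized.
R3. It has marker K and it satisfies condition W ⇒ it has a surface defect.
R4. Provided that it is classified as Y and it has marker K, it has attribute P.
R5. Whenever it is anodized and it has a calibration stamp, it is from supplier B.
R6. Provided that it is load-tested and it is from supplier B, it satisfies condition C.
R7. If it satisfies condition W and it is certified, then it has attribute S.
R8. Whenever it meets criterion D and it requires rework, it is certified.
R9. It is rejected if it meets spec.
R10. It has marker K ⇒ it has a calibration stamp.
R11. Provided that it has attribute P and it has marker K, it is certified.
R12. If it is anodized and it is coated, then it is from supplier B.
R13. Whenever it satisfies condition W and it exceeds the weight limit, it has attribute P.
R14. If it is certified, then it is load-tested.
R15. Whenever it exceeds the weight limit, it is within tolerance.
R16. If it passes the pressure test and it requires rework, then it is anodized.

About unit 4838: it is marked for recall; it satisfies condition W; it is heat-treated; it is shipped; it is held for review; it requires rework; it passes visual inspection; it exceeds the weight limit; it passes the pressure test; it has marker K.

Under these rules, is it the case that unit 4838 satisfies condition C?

Yes

By R10 (it has marker K): it has a calibration stamp.
By R13 (it satisfies condition W, it exceeds the weight limit): it has attribute P.
By R16 (it passes the pressure test, it requires rework): it is anodized.
By R5 (it is anodized, it has a calibration stamp): it is from supplier B.
By R11 (it has attribute P, it has marker K): it is certified.
By R14 (it is certified): it is load-tested.
By R6 (it is load-tested, it is from supplier B): it satisfies condition C.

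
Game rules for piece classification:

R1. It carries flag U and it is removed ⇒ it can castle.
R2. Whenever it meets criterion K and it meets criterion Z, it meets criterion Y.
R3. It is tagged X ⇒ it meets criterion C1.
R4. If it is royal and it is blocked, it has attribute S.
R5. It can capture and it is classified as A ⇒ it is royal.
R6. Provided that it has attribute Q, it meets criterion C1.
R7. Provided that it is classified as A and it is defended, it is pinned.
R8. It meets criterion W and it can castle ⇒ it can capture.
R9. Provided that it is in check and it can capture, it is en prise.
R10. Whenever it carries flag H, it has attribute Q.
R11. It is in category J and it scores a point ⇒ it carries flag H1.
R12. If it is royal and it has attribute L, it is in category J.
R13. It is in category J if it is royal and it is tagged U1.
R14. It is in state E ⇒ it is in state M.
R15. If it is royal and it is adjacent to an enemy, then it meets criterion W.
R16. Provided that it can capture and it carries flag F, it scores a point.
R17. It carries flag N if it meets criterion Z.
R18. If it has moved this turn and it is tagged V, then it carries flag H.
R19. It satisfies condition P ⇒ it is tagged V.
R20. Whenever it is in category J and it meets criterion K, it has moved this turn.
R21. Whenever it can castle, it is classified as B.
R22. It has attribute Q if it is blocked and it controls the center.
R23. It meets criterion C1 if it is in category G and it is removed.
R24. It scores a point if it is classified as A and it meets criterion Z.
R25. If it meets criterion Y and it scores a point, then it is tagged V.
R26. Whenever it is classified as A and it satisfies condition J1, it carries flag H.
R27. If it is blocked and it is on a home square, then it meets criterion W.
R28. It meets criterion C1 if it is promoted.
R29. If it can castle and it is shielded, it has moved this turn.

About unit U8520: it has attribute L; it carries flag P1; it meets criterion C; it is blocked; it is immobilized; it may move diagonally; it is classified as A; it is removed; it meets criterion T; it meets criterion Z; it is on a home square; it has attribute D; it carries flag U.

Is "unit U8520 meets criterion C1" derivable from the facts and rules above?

No

Forward chaining from the given facts derives: can castle, carries flag N, is classified as B, scores a point, meets criterion W, can capture, is royal, is in category J, has attribute S, carries flag H1.
Rules concluding "it meets criterion C1": R3 needs "it is tagged X"; R6 needs "it has attribute Q"; R23 needs "it is in category G"; R28 needs "it is promoted" — none of these are established.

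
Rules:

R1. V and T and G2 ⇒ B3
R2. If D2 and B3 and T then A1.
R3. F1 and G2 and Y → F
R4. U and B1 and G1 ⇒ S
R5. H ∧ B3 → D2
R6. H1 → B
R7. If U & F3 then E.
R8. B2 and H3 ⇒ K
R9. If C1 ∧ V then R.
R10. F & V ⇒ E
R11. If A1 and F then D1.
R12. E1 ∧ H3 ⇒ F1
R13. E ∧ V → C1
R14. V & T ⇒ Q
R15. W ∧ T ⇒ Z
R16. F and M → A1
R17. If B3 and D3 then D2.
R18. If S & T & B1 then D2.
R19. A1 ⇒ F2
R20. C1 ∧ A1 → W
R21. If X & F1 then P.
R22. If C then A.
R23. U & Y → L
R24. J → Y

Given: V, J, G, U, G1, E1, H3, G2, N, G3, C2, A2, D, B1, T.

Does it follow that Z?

B3  (by R1: V, T, G2)
S  (by R4: U, B1, G1)
F1  (by R12: E1, H3)
D2  (by R18: S, T, B1)
Y  (by R24: J)
A1  (by R2: D2, B3, T)
F  (by R3: F1, G2, Y)
E  (by R10: F, V)
C1  (by R13: E, V)
W  (by R20: C1, A1)
Z  (by R15: W, T)

Yes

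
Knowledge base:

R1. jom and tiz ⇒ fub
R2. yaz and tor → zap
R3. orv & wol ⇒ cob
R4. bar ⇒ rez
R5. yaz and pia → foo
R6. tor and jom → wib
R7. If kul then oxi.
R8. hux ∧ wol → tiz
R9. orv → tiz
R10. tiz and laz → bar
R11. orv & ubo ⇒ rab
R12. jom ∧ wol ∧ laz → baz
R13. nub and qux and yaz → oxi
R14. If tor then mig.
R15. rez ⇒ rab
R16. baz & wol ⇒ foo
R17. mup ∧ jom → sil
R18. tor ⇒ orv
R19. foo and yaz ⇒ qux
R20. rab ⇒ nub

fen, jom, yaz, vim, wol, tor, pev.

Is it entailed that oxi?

Forward chaining from the given facts derives: zap, wib, mig, orv, cob, tiz, fub.
Rules concluding oxi: R7 needs kul; R13 needs nub — none of these are established.

No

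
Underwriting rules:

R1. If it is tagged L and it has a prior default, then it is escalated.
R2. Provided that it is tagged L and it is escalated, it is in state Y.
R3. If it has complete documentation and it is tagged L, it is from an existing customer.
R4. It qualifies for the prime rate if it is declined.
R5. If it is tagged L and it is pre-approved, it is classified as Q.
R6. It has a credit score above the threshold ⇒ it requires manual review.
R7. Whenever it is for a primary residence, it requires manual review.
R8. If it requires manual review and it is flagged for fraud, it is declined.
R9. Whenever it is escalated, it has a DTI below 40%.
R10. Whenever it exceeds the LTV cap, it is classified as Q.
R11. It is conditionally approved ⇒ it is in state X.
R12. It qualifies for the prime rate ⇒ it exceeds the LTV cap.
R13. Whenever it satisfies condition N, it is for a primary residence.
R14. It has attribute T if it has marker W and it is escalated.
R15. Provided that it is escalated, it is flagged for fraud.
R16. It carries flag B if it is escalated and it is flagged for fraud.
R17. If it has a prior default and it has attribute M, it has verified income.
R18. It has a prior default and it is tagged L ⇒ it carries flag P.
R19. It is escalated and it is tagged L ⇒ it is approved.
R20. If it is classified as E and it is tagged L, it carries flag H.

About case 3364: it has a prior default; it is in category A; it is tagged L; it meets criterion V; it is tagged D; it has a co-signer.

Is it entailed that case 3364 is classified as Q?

Forward chaining from the given facts derives: is escalated, is in state Y, has a DTI below 40%, is flagged for fraud, carries flag B, carries flag P, is approved.
Rules concluding "it is classified as Q": R5 needs "it is pre-approved"; R10 needs "it exceeds the LTV cap" — none of these are established.

No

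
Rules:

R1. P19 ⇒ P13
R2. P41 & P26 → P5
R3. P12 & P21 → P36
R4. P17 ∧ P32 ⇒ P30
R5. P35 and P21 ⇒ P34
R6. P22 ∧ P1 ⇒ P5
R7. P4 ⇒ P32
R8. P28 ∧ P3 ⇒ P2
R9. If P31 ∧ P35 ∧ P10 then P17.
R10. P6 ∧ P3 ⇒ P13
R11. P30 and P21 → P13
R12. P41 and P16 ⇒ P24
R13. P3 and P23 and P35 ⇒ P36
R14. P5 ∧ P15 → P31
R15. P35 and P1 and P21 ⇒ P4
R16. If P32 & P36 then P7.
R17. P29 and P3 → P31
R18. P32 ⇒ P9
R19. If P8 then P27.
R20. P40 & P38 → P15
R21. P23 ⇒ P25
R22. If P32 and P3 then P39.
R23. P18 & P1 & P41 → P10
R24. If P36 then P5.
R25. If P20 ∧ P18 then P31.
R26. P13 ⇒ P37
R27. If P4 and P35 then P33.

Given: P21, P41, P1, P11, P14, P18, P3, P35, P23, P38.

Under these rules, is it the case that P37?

Forward chaining from the given facts derives: P34, P36, P4, P25, P10, P5, P33, P32, P7, P9, P39.
The only rule concluding P37 is R26, which needs P13; that is never established.

No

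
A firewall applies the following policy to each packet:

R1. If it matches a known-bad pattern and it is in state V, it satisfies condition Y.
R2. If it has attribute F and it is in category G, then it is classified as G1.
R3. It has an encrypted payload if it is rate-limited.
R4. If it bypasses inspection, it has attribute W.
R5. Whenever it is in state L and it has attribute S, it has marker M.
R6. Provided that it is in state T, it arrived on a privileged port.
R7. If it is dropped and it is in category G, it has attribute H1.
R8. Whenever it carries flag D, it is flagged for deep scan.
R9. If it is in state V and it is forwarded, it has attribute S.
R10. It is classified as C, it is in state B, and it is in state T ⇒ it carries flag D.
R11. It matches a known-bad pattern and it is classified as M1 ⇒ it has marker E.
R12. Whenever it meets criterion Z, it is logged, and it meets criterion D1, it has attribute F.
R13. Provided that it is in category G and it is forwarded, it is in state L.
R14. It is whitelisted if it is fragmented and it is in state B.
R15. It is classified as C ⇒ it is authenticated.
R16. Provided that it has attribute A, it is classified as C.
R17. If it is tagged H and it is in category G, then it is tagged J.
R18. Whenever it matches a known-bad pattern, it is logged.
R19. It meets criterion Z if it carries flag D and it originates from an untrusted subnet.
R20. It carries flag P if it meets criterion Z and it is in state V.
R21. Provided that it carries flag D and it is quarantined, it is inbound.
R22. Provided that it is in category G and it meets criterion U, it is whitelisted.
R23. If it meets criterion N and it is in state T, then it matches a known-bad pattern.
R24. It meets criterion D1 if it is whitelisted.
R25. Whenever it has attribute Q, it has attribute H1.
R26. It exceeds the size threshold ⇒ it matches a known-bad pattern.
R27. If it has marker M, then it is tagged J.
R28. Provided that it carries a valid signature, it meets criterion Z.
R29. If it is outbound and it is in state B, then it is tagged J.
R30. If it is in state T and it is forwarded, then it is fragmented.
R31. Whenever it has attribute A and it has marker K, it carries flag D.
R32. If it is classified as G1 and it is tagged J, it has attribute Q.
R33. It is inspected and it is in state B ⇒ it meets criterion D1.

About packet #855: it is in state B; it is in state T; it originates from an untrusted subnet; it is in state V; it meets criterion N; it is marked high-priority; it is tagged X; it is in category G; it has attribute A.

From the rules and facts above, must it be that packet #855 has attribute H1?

No

Forward chaining from the given facts derives: arrived on a privileged port, is classified as C, matches a known-bad pattern, satisfies condition Y, carries flag D, is authenticated, is logged, meets criterion Z, carries flag P, is flagged for deep scan.
Rules concluding "it has attribute H1": R7 needs "it is dropped"; R25 needs "it has attribute Q" — none of these are established.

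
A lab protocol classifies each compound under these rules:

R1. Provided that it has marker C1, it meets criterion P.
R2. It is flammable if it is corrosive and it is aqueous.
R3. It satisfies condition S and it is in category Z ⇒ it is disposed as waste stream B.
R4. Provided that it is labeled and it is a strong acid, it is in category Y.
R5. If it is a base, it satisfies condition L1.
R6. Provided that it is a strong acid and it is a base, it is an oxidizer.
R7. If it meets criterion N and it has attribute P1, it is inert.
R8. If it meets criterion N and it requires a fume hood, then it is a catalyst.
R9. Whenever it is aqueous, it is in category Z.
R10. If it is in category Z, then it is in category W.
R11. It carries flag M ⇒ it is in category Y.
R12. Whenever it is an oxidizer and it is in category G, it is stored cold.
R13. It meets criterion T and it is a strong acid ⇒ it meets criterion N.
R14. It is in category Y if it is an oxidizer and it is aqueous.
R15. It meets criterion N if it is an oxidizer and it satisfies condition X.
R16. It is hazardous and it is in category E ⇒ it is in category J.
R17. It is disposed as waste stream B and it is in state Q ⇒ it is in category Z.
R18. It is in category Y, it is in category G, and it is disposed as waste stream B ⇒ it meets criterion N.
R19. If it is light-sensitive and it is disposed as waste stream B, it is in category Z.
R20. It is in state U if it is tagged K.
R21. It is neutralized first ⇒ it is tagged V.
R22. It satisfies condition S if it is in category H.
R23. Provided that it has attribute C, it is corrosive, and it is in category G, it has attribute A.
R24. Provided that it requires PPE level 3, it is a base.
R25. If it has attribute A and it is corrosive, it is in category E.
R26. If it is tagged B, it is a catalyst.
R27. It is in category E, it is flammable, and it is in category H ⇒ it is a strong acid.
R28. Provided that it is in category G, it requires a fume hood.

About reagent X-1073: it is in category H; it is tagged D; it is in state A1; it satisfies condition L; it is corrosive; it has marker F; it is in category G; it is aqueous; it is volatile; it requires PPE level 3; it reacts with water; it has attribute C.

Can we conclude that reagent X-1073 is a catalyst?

By R2 (it is corrosive, it is aqueous): it is flammable.
By R9 (it is aqueous): it is in category Z.
By R22 (it is in category H): it satisfies condition S.
By R23 (it has attribute C, it is corrosive, it is in category G): it has attribute A.
By R24 (it requires PPE level 3): it is a base.
By R25 (it has attribute A, it is corrosive): it is in category E.
By R27 (it is in category E, it is flammable, it is in category H): it is a strong acid.
By R28 (it is in category G): it requires a fume hood.
By R3 (it satisfies condition S, it is in category Z): it is disposed as waste stream B.
By R6 (it is a strong acid, it is a base): it is an oxidizer.
By R14 (it is an oxidizer, it is aqueous): it is in category Y.
By R18 (it is in category Y, it is in category G, it is disposed as waste stream B): it meets criterion N.
By R8 (it meets criterion N, it requires a fume hood): it is a catalyst.

Yes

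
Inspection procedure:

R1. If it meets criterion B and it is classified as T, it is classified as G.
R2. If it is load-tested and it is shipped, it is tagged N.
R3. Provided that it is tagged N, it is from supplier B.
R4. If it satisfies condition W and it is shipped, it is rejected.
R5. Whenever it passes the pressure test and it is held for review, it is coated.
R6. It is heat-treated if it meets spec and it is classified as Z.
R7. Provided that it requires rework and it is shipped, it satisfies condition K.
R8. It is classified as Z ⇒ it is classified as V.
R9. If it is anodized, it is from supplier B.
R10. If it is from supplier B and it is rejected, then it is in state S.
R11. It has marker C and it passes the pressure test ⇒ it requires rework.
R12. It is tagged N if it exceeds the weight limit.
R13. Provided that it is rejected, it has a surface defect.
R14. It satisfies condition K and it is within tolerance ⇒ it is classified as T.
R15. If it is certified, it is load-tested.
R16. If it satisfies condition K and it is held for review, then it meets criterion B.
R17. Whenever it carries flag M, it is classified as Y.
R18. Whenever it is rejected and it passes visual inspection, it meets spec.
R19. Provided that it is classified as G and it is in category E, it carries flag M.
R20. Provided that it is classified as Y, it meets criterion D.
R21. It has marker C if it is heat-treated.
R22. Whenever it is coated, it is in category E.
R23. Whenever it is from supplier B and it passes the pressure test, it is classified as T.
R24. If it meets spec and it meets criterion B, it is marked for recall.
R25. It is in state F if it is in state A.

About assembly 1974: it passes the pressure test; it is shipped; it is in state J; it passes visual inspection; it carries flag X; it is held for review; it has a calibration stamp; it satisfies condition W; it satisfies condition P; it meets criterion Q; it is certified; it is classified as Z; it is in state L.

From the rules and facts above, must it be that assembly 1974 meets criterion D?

By R4 (it satisfies condition W, it is shipped): it is rejected.
By R5 (it passes the pressure test, it is held for review): it is coated.
By R15 (it is certified): it is load-tested.
By R18 (it is rejected, it passes visual inspection): it meets spec.
By R22 (it is coated): it is in category E.
By R2 (it is load-tested, it is shipped): it is tagged N.
By R3 (it is tagged N): it is from supplier B.
By R6 (it meets spec, it is classified as Z): it is heat-treated.
By R21 (it is heat-treated): it has marker C.
By R23 (it is from supplier B, it passes the pressure test): it is classified as T.
By R11 (it has marker C, it passes the pressure test): it requires rework.
By R7 (it requires rework, it is shipped): it satisfies condition K.
By R16 (it satisfies condition K, it is held for review): it meets criterion B.
By R1 (it meets criterion B, it is classified as T): it is classified as G.
By R19 (it is classified as G, it is in category E): it carries flag M.
By R17 (it carries flag M): it is classified as Y.
By R20 (it is classified as Y): it meets criterion D.

Yes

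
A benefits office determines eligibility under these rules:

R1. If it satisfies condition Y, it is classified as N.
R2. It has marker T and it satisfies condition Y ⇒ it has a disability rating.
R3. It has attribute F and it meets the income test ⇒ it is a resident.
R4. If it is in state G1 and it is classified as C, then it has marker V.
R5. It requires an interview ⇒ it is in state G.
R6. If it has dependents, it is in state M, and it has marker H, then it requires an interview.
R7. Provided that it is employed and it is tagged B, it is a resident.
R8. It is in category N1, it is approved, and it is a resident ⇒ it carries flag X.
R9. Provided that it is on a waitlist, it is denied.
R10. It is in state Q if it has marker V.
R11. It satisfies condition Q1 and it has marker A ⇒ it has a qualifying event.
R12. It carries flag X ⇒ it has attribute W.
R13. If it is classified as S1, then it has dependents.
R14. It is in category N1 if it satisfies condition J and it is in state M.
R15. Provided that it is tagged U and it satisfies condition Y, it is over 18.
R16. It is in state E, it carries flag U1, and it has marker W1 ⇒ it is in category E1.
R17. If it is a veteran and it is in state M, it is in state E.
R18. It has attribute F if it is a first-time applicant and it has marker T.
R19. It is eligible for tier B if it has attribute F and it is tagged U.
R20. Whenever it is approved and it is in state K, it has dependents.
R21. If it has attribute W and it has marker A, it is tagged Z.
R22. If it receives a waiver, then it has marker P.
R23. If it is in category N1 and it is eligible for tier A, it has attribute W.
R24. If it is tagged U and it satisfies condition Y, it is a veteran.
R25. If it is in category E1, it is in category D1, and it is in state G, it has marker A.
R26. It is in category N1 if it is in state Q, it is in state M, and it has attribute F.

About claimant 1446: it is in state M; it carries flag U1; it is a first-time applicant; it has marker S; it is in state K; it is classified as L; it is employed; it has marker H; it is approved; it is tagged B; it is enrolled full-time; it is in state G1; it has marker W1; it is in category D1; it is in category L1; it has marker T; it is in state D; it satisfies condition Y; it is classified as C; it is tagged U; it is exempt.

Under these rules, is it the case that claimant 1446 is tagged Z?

By R4 (it is in state G1, it is classified as C): it has marker V.
By R7 (it is employed, it is tagged B): it is a resident.
By R10 (it has marker V): it is in state Q.
By R18 (it is a first-time applicant, it has marker T): it has attribute F.
By R20 (it is approved, it is in state K): it has dependents.
By R24 (it is tagged U, it satisfies condition Y): it is a veteran.
By R26 (it is in state Q, it is in state M, it has attribute F): it is in category N1.
By R6 (it has dependents, it is in state M, it has marker H): it requires an interview.
By R8 (it is in category N1, it is approved, it is a resident): it carries flag X.
By R12 (it carries flag X): it has attribute W.
By R17 (it is a veteran, it is in state M): it is in state E.
By R5 (it requires an interview): it is in state G.
By R16 (it is in state E, it carries flag U1, it has marker W1): it is in category E1.
By R25 (it is in category E1, it is in category D1, it is in state G): it has marker A.
By R21 (it has attribute W, it has marker A): it is tagged Z.

Yes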